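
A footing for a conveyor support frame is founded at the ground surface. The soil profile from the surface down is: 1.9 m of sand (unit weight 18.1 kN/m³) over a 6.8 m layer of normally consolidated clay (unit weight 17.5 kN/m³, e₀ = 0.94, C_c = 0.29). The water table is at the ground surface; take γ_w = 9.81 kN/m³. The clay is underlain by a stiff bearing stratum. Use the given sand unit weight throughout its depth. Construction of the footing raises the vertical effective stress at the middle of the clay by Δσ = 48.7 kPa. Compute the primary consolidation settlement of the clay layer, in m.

S_c ≈ 0.34 m

Mid-depth of clay below the ground surface: z = 1.9 + 6.8/2 = 5.3 m.
Total vertical stress at mid-clay: σ_v = 18.1×1.9 + 17.5×3.4 = 93.89 kPa.
Pore pressure: u = 9.81×(5.3 − 0) = 51.993 kPa.
Initial effective stress: σ'_0 = σ_v − u = 93.89 − 51.993 = 41.897 kPa.
Final effective stress: σ'_f = σ'_0 + Δσ = 41.897 + 48.7 = 90.597 kPa.
Normally consolidated clay, so the full stress increment lies on the virgin compression line:
S_c = C_c·H/(1+e₀)·log₁₀(σ'_f/σ'_0) = 0.29×6.8/(1+0.94)×log₁₀(90.597/41.897)
    = 1.0165 × 0.33493 = 0.3405 m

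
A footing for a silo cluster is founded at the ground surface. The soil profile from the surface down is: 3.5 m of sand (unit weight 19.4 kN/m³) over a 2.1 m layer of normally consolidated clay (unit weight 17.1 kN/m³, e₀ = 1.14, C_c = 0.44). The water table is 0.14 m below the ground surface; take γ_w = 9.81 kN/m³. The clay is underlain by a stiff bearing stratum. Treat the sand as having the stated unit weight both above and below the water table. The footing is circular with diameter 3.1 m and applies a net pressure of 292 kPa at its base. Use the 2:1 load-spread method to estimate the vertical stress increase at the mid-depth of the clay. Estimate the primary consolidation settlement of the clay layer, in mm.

S_c ≈ 141 mm

Mid-depth of clay below the ground surface: z = 3.5 + 2.1/2 = 4.55 m.
Total vertical stress at mid-clay: σ_v = 19.4×3.5 + 17.1×1.05 = 85.855 kPa.
Pore pressure: u = 9.81×(4.55 − 0.14) = 43.262 kPa.
Initial effective stress: σ'_0 = σ_v − u = 85.855 − 43.262 = 42.593 kPa.
Stress increase at mid-clay by the 2:1 spreading method:
Δσ ≈ qD²/(D+z)² = 292×3.1²/(3.1+4.55)² = 47.949 kPa
Final effective stress: σ'_f = σ'_0 + Δσ = 42.593 + 47.949 = 90.542 kPa.
Normally consolidated clay, so the full stress increment lies on the virgin compression line:
S_c = C_c·H/(1+e₀)·log₁₀(σ'_f/σ'_0) = 0.44×2.1/(1+1.14)×log₁₀(90.542/42.593)
    = 0.43178 × 0.32751 = 0.1414 m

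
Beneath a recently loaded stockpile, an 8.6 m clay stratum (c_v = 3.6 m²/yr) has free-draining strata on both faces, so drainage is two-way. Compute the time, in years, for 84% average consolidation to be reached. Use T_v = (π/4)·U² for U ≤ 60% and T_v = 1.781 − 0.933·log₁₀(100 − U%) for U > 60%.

Drainage path length: H_d = H/2 = 4.3 m (double drainage).
U > 60%: T_v = 1.781 − 0.933·log₁₀(100 − 84) = 0.65756.
t = T_v·H_d²/c_v = 0.65756×4.3²/3.6 = 3.377 years.

t ≈ 3.38 years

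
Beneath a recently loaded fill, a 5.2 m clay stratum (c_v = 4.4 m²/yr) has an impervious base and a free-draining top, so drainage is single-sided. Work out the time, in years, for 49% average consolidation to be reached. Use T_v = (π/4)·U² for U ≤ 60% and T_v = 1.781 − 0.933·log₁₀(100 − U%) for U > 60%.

t ≈ 1.16 years

Drainage path length: H_d = H = 5.2 m (single drainage).
U ≤ 60%: T_v = (π/4)·U² = (π/4)×0.49² = 0.18857.
t = T_v·H_d²/c_v = 0.18857×5.2²/4.4 = 1.159 years.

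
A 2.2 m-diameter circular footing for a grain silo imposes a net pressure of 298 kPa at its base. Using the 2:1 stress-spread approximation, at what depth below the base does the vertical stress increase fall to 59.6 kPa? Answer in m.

z ≈ 2.72 m

2:1 spreading — at depth z the loaded area has grown by z in each plan dimension:
qD²/(D+z)² = Δσ_z ⇒ z = D(√(q/Δσ_z) − 1) = 2.2×(√(298/59.6) − 1) = 2.719 m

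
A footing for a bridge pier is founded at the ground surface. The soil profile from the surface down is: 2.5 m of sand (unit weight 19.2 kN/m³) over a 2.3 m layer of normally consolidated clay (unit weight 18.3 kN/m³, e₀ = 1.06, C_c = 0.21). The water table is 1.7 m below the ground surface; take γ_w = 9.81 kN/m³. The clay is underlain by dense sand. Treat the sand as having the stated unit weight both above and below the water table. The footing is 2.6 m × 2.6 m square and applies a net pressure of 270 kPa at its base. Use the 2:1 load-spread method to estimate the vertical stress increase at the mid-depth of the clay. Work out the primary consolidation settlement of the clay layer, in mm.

S_c ≈ 67.3 mm

Mid-depth of clay below the ground surface: z = 2.5 + 2.3/2 = 3.65 m.
Total vertical stress at mid-clay: σ_v = 19.2×2.5 + 18.3×1.15 = 69.045 kPa.
Pore pressure: u = 9.81×(3.65 − 1.7) = 19.13 kPa.
Initial effective stress: σ'_0 = σ_v − u = 69.045 − 19.13 = 49.915 kPa.
Stress increase at mid-clay by the 2:1 spreading method:
Δσ = qBL/((B+z)(L+z)) = 270×2.6×2.6/((2.6+3.65)(2.6+3.65)) = 46.725 kPa
Final effective stress: σ'_f = σ'_0 + Δσ = 49.915 + 46.725 = 96.64 kPa.
Normally consolidated clay, so the full stress increment lies on the virgin compression line:
S_c = C_c·H/(1+e₀)·log₁₀(σ'_f/σ'_0) = 0.21×2.3/(1+1.06)×log₁₀(96.64/49.915)
    = 0.23447 × 0.28693 = 0.06728 m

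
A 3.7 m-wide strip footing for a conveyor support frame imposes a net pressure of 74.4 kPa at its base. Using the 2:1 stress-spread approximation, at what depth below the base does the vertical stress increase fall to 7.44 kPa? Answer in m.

z ≈ 33.3 m

2:1 spreading — at depth z the loaded area has grown by z in each plan dimension:
qB/(B+z) = Δσ_z ⇒ z = qB/Δσ_z − B = 74.4×3.7/7.44 − 3.7 = 33.3 m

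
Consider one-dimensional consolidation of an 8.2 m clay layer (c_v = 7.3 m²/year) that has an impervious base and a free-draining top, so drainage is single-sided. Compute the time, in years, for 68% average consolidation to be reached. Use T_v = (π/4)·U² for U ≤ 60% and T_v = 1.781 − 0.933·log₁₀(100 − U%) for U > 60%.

Drainage path length: H_d = H = 8.2 m (single drainage).
U > 60%: T_v = 1.781 − 0.933·log₁₀(100 − 68) = 0.3767.
t = T_v·H_d²/c_v = 0.3767×8.2²/7.3 = 3.47 years.

t ≈ 3.47 years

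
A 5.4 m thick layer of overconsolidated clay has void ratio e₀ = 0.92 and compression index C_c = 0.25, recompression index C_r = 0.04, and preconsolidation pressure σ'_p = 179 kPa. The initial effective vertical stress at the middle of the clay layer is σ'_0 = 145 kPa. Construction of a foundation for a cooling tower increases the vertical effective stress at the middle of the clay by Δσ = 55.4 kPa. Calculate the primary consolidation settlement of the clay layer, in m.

S_c ≈ 0.0448 m

Final effective stress: σ'_f = 145 + 55.4 = 200.4 kPa.
σ'_f = 200.4 > σ'_p = 179 kPa, so the stress path crosses the preconsolidation pressure — recompression up to σ'_p, then virgin compression beyond:
S_c = H/(1+e₀)·[C_r·log₁₀(σ'_p/σ'_0) + C_c·log₁₀(σ'_f/σ'_p)]
    = 5.4/1.92 × [0.04×log₁₀(179/145) + 0.25×log₁₀(200.4/179)]
    = 2.8125 × [0.0036594 + 0.012261] = 0.04478 m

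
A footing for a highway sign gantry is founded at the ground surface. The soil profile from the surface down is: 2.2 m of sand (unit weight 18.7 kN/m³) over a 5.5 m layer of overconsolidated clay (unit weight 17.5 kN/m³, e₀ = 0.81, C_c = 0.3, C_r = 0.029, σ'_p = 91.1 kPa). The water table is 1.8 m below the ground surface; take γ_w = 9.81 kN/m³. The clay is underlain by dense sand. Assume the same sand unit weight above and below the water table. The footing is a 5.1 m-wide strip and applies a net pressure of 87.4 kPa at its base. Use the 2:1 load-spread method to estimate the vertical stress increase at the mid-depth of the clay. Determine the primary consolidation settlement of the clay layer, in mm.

Mid-depth of clay below the ground surface: z = 2.2 + 5.5/2 = 4.95 m.
Total vertical stress at mid-clay: σ_v = 18.7×2.2 + 17.5×2.75 = 89.265 kPa.
Pore pressure: u = 9.81×(4.95 − 1.8) = 30.902 kPa.
Initial effective stress: σ'_0 = σ_v − u = 89.265 − 30.902 = 58.363 kPa.
Stress increase at mid-clay by the 2:1 spreading method:
Δσ = qB/(B+z) = 87.4×5.1/(5.1+4.95) = 44.352 kPa
Final effective stress: σ'_f = 58.363 + 44.352 = 102.72 kPa.
σ'_f = 102.72 > σ'_p = 91.1 kPa, so the stress path crosses the preconsolidation pressure — recompression up to σ'_p, then virgin compression beyond:
S_c = H/(1+e₀)·[C_r·log₁₀(σ'_p/σ'_0) + C_c·log₁₀(σ'_f/σ'_p)]
    = 5.5/1.81 × [0.029×log₁₀(91.1/58.363) + 0.3×log₁₀(102.72/91.1)]
    = 3.0387 × [0.005608 + 0.015641] = 0.06457 m

S_c ≈ 64.6 mm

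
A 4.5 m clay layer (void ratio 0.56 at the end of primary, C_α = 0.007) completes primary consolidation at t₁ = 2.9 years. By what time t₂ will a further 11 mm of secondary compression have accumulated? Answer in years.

t₂ ≈ 10.2 years

S_s = C_α·H/(1+e_p)·log₁₀(t₂/t₁) ⇒ log₁₀(t₂/t₁) = S_s·(1+e_p)/(C_α·H).
log₁₀(t₂/t₁) = 0.011 × (1+0.56) / (0.007×4.5) = 0.5448
t₂ = t₁ × 10^0.5448 = 2.9 × 3.506 = 10.17 years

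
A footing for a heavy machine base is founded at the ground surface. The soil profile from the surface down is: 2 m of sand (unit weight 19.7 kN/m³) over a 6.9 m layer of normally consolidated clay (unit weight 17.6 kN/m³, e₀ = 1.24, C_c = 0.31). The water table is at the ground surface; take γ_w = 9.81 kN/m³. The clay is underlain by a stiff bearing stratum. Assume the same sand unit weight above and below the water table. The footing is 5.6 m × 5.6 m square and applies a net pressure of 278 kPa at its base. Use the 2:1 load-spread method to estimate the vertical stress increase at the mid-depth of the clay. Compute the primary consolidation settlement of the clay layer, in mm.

Mid-depth of clay below the ground surface: z = 2 + 6.9/2 = 5.45 m.
Total vertical stress at mid-clay: σ_v = 19.7×2 + 17.6×3.45 = 100.12 kPa.
Pore pressure: u = 9.81×(5.45 − 0) = 53.465 kPa.
Initial effective stress: σ'_0 = σ_v − u = 100.12 − 53.465 = 46.655 kPa.
Stress increase at mid-clay by the 2:1 spreading method:
Δσ = qBL/((B+z)(L+z)) = 278×5.6×5.6/((5.6+5.45)(5.6+5.45)) = 71.4 kPa
Final effective stress: σ'_f = σ'_0 + Δσ = 46.655 + 71.4 = 118.06 kPa.
Normally consolidated clay, so the full stress increment lies on the virgin compression line:
S_c = C_c·H/(1+e₀)·log₁₀(σ'_f/σ'_0) = 0.31×6.9/(1+1.24)×log₁₀(118.06/46.655)
    = 0.95491 × 0.4032 = 0.385 m

S_c ≈ 385 mm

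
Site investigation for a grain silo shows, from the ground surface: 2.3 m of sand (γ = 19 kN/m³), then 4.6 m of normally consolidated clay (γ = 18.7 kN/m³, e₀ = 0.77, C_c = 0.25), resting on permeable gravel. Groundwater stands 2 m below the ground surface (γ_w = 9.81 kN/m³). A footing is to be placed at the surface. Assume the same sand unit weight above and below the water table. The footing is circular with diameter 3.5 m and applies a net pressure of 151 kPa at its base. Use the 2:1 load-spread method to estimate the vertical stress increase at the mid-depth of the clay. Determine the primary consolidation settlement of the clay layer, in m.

Mid-depth of clay below the ground surface: z = 2.3 + 4.6/2 = 4.6 m.
Total vertical stress at mid-clay: σ_v = 19×2.3 + 18.7×2.3 = 86.71 kPa.
Pore pressure: u = 9.81×(4.6 − 2) = 25.506 kPa.
Initial effective stress: σ'_0 = σ_v − u = 86.71 − 25.506 = 61.204 kPa.
Stress increase at mid-clay by the 2:1 spreading method:
Δσ ≈ qD²/(D+z)² = 151×3.5²/(3.5+4.6)² = 28.193 kPa
Final effective stress: σ'_f = σ'_0 + Δσ = 61.204 + 28.193 = 89.397 kPa.
Normally consolidated clay, so the full stress increment lies on the virgin compression line:
S_c = C_c·H/(1+e₀)·log₁₀(σ'_f/σ'_0) = 0.25×4.6/(1+0.77)×log₁₀(89.397/61.204)
    = 0.64972 × 0.16454 = 0.1069 m

S_c ≈ 0.107 m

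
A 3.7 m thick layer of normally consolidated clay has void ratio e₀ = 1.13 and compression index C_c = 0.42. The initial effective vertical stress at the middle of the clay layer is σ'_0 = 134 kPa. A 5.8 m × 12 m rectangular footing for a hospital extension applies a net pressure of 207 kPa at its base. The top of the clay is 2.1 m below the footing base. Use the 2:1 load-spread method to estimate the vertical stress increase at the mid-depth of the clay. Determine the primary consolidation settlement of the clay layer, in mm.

Mid-depth of clay below the footing base: z = 2.1 + 3.7/2 = 3.95 m.
Stress increase at mid-clay by the 2:1 spreading method:
Δσ = qBL/((B+z)(L+z)) = 207×5.8×12/((5.8+3.95)(12+3.95)) = 92.643 kPa
Final effective stress: σ'_f = σ'_0 + Δσ = 134 + 92.643 = 226.64 kPa.
Normally consolidated clay, so the full stress increment lies on the virgin compression line:
S_c = C_c·H/(1+e₀)·log₁₀(σ'_f/σ'_0) = 0.42×3.7/(1+1.13)×log₁₀(226.64/134)
    = 0.72958 × 0.22823 = 0.1665 m

S_c ≈ 167 mm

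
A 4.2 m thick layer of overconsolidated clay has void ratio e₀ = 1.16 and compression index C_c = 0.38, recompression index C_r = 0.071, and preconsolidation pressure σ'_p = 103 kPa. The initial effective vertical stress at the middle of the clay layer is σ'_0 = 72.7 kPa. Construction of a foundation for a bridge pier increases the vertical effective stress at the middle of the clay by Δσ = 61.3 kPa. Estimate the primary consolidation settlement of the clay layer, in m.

Final effective stress: σ'_f = 72.7 + 61.3 = 134 kPa.
σ'_f = 134 > σ'_p = 103 kPa, so the stress path crosses the preconsolidation pressure — recompression up to σ'_p, then virgin compression beyond:
S_c = H/(1+e₀)·[C_r·log₁₀(σ'_p/σ'_0) + C_c·log₁₀(σ'_f/σ'_p)]
    = 4.2/2.16 × [0.071×log₁₀(103/72.7) + 0.38×log₁₀(134/103)]
    = 1.9444 × [0.010742 + 0.043422] = 0.1053 m

S_c ≈ 0.105 m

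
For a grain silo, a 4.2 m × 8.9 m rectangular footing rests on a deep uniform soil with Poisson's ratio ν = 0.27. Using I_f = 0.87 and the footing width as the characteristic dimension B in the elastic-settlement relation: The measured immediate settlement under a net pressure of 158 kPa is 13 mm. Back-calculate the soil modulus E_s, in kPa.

E_s ≈ 41200 kPa

S_e = q·B·(1−ν²)/E_s · I_f  ⇒  E_s = q·B·(1−ν²)·I_f / S_e.
E_s = 158 × 4.2 × 0.9271 × 0.87 / 0.013 = 41170 kPa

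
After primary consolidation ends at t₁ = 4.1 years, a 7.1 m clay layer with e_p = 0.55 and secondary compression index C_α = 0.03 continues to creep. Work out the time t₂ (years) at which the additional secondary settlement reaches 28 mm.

t₂ ≈ 6.55 years

S_s = C_α·H/(1+e_p)·log₁₀(t₂/t₁) ⇒ log₁₀(t₂/t₁) = S_s·(1+e_p)/(C_α·H).
log₁₀(t₂/t₁) = 0.028 × (1+0.55) / (0.03×7.1) = 0.2038
t₂ = t₁ × 10^0.2038 = 4.1 × 1.599 = 6.555 years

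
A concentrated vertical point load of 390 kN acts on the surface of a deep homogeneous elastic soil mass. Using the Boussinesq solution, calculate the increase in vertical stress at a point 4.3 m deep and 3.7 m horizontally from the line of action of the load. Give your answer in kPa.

Boussinesq vertical stress below a point load on an elastic half-space:
Δσ_z = 3P/(2πz²) · [1 + (r/z)²]^(−5/2)
r/z = 3.7/4.3 = 0.86047; [1+(r/z)²]^(−5/2) = 0.25025.
Δσ_z = 3×390/(2π×4.3²) × 0.25025 = 10.071 × 0.25025 = 2.52 kPa

Δσ_z ≈ 2.52 kPa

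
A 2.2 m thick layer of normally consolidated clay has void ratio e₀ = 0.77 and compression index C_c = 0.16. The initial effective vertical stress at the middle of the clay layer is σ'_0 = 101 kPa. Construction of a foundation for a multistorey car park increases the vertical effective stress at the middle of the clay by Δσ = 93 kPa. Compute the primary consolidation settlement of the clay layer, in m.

S_c ≈ 0.0564 m

Final effective stress: σ'_f = σ'_0 + Δσ = 101 + 93 = 194 kPa.
Normally consolidated clay, so the full stress increment lies on the virgin compression line:
S_c = C_c·H/(1+e₀)·log₁₀(σ'_f/σ'_0) = 0.16×2.2/(1+0.77)×log₁₀(194/101)
    = 0.19887 × 0.28348 = 0.05638 m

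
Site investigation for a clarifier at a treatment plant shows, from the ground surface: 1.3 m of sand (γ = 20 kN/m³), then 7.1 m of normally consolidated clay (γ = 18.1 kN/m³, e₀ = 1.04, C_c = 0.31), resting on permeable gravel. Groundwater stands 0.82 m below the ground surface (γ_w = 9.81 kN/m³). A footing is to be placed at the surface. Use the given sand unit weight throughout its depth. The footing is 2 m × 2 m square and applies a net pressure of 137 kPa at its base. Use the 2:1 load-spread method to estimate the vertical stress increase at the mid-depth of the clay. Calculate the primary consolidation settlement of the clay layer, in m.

Mid-depth of clay below the ground surface: z = 1.3 + 7.1/2 = 4.85 m.
Total vertical stress at mid-clay: σ_v = 20×1.3 + 18.1×3.55 = 90.255 kPa.
Pore pressure: u = 9.81×(4.85 − 0.82) = 39.534 kPa.
Initial effective stress: σ'_0 = σ_v − u = 90.255 − 39.534 = 50.721 kPa.
Stress increase at mid-clay by the 2:1 spreading method:
Δσ = qBL/((B+z)(L+z)) = 137×2×2/((2+4.85)(2+4.85)) = 11.679 kPa
Final effective stress: σ'_f = σ'_0 + Δσ = 50.721 + 11.679 = 62.4 kPa.
Normally consolidated clay, so the full stress increment lies on the virgin compression line:
S_c = C_c·H/(1+e₀)·log₁₀(σ'_f/σ'_0) = 0.31×7.1/(1+1.04)×log₁₀(62.4/50.721)
    = 1.0789 × 0.089997 = 0.0971 m

S_c ≈ 0.0971 m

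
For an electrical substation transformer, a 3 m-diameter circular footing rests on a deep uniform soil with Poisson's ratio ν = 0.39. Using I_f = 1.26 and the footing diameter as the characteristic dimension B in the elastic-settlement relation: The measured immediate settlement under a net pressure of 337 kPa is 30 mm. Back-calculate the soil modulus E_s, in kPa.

S_e = q·B·(1−ν²)/E_s · I_f  ⇒  E_s = q·B·(1−ν²)·I_f / S_e.
E_s = 337 × 3 × 0.8479 × 1.26 / 0.03 = 36000 kPa

E_s ≈ 36000 kPa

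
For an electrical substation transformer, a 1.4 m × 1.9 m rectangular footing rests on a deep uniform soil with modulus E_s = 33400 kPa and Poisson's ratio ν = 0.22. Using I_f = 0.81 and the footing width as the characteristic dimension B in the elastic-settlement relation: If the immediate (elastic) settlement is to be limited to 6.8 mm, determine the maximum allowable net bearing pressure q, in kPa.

q ≈ 210 kPa

S_e = q·B·(1−ν²)/E_s · I_f  ⇒  q = S_e·E_s / (B·(1−ν²)·I_f).
q = 0.0068 × 33400 / (1.4 × 0.9516 × 0.81) = 210.5 kPa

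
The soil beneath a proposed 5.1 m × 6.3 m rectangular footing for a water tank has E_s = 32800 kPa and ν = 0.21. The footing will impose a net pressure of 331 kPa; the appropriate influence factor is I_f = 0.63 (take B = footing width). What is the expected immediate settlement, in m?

Immediate (elastic) settlement: S_e = q·B·(1−ν²)/E_s · I_f.
S_e = 331 × 5.1 × (1 − 0.21²) / 32800 × 0.63
    = 331 × 5.1 × 0.9559 / 32800 × 0.63
    = 0.03099 m

S_e ≈ 0.031 m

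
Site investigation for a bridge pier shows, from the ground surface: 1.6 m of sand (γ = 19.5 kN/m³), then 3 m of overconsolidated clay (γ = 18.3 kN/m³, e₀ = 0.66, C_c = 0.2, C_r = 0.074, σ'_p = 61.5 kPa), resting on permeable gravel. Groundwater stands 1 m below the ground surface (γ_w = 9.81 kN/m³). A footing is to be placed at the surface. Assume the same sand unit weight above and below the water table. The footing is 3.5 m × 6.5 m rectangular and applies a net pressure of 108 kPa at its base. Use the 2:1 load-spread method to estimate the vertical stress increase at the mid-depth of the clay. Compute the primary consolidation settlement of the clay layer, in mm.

S_c ≈ 62.8 mm

Mid-depth of clay below the ground surface: z = 1.6 + 3/2 = 3.1 m.
Total vertical stress at mid-clay: σ_v = 19.5×1.6 + 18.3×1.5 = 58.65 kPa.
Pore pressure: u = 9.81×(3.1 − 1) = 20.601 kPa.
Initial effective stress: σ'_0 = σ_v − u = 58.65 − 20.601 = 38.049 kPa.
Stress increase at mid-clay by the 2:1 spreading method:
Δσ = qBL/((B+z)(L+z)) = 108×3.5×6.5/((3.5+3.1)(6.5+3.1)) = 38.778 kPa
Final effective stress: σ'_f = 38.049 + 38.778 = 76.827 kPa.
σ'_f = 76.827 > σ'_p = 61.5 kPa, so the stress path crosses the preconsolidation pressure — recompression up to σ'_p, then virgin compression beyond:
S_c = H/(1+e₀)·[C_r·log₁₀(σ'_p/σ'_0) + C_c·log₁₀(σ'_f/σ'_p)]
    = 3/1.66 × [0.074×log₁₀(61.5/38.049) + 0.2×log₁₀(76.827/61.5)]
    = 1.8072 × [0.015431 + 0.019328] = 0.06282 m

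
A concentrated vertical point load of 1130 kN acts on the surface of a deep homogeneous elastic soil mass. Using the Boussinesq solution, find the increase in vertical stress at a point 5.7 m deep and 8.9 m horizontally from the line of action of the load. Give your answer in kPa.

Δσ_z ≈ 0.758 kPa

Boussinesq vertical stress below a point load on an elastic half-space:
Δσ_z = 3P/(2πz²) · [1 + (r/z)²]^(−5/2)
r/z = 8.9/5.7 = 1.5614; [1+(r/z)²]^(−5/2) = 0.045629.
Δσ_z = 3×1130/(2π×5.7²) × 0.045629 = 16.606 × 0.045629 = 0.7577 kPa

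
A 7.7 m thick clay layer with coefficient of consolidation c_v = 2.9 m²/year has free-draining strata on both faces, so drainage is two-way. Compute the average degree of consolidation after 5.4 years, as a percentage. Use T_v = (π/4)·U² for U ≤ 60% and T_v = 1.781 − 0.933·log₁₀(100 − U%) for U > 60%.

Drainage path length: H_d = H/2 = 3.85 m (double drainage).
T_v = c_v·t/H_d² = 2.9×5.4/3.85² = 1.0565.
T_v = 1.0565 corresponds to the U > 60% branch:
U = 1 − 10^((1.781 − T_v)/0.933)/100 = 0.9402

U ≈ 94 %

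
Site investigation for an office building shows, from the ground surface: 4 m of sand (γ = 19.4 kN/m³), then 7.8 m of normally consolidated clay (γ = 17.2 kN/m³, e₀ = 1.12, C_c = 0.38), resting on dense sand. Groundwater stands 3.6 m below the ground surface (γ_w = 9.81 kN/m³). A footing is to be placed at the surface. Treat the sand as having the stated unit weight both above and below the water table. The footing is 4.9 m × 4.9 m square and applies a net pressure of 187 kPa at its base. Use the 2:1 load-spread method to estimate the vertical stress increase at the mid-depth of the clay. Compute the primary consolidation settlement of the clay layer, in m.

S_c ≈ 0.144 m

Mid-depth of clay below the ground surface: z = 4 + 7.8/2 = 7.9 m.
Total vertical stress at mid-clay: σ_v = 19.4×4 + 17.2×3.9 = 144.68 kPa.
Pore pressure: u = 9.81×(7.9 − 3.6) = 42.183 kPa.
Initial effective stress: σ'_0 = σ_v − u = 144.68 − 42.183 = 102.5 kPa.
Stress increase at mid-clay by the 2:1 spreading method:
Δσ = qBL/((B+z)(L+z)) = 187×4.9×4.9/((4.9+7.9)(4.9+7.9)) = 27.404 kPa
Final effective stress: σ'_f = σ'_0 + Δσ = 102.5 + 27.404 = 129.9 kPa.
Normally consolidated clay, so the full stress increment lies on the virgin compression line:
S_c = C_c·H/(1+e₀)·log₁₀(σ'_f/σ'_0) = 0.38×7.8/(1+1.12)×log₁₀(129.9/102.5)
    = 1.3981 × 0.10289 = 0.1439 m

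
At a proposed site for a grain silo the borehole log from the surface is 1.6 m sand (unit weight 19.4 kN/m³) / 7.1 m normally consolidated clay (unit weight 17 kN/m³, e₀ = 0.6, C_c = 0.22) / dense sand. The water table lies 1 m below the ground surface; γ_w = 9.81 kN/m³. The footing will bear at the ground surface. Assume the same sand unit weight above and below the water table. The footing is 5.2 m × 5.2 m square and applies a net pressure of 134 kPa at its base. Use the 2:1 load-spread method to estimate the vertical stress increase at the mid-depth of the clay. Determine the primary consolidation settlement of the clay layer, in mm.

Mid-depth of clay below the ground surface: z = 1.6 + 7.1/2 = 5.15 m.
Total vertical stress at mid-clay: σ_v = 19.4×1.6 + 17×3.55 = 91.39 kPa.
Pore pressure: u = 9.81×(5.15 − 1) = 40.712 kPa.
Initial effective stress: σ'_0 = σ_v − u = 91.39 − 40.712 = 50.678 kPa.
Stress increase at mid-clay by the 2:1 spreading method:
Δσ = qBL/((B+z)(L+z)) = 134×5.2×5.2/((5.2+5.15)(5.2+5.15)) = 33.824 kPa
Final effective stress: σ'_f = σ'_0 + Δσ = 50.678 + 33.824 = 84.502 kPa.
Normally consolidated clay, so the full stress increment lies on the virgin compression line:
S_c = C_c·H/(1+e₀)·log₁₀(σ'_f/σ'_0) = 0.22×7.1/(1+0.6)×log₁₀(84.502/50.678)
    = 0.97625 × 0.22205 = 0.2168 m

S_c ≈ 217 mm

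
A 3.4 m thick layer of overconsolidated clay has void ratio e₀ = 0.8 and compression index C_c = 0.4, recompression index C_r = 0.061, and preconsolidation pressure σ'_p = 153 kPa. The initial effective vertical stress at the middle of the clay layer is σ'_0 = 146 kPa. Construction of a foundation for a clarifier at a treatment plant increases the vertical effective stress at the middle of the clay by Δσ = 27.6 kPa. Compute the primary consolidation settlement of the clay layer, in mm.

Final effective stress: σ'_f = 146 + 27.6 = 173.6 kPa.
σ'_f = 173.6 > σ'_p = 153 kPa, so the stress path crosses the preconsolidation pressure — recompression up to σ'_p, then virgin compression beyond:
S_c = H/(1+e₀)·[C_r·log₁₀(σ'_p/σ'_0) + C_c·log₁₀(σ'_f/σ'_p)]
    = 3.4/1.8 × [0.061×log₁₀(153/146) + 0.4×log₁₀(173.6/153)]
    = 1.8889 × [0.0012407 + 0.021943] = 0.04379 m

S_c ≈ 43.8 mm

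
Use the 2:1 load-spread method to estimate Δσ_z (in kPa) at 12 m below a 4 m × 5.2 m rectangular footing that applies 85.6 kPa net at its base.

Δσ_z ≈ 6.47 kPa

By the 2:1 method the load spreads at 1 horizontal : 2 vertical, so at depth z the loaded area has grown by z in each plan dimension:
Δσ = qBL/((B+z)(L+z)) = 85.6×4×5.2/((4+12)(5.2+12)) = 6.4698 kPa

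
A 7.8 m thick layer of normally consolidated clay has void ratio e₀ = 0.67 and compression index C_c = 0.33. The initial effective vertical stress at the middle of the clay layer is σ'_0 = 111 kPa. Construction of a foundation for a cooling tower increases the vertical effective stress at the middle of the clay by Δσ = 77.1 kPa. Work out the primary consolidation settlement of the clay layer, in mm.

S_c ≈ 353 mm

Final effective stress: σ'_f = σ'_0 + Δσ = 111 + 77.1 = 188.1 kPa.
Normally consolidated clay, so the full stress increment lies on the virgin compression line:
S_c = C_c·H/(1+e₀)·log₁₀(σ'_f/σ'_0) = 0.33×7.8/(1+0.67)×log₁₀(188.1/111)
    = 1.5413 × 0.22907 = 0.3531 m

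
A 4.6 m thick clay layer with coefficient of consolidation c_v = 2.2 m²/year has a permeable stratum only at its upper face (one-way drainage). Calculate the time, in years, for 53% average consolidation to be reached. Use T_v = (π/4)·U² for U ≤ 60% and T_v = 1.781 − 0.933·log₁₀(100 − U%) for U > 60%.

Drainage path length: H_d = H = 4.6 m (single drainage).
U ≤ 60%: T_v = (π/4)·U² = (π/4)×0.53² = 0.22062.
t = T_v·H_d²/c_v = 0.22062×4.6²/2.2 = 2.122 years.

t ≈ 2.12 years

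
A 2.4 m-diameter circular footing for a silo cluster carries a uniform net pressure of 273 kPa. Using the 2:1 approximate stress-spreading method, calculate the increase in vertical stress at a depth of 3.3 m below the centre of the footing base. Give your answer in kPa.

By the 2:1 method the load spreads at 1 horizontal : 2 vertical, so at depth z the loaded area has grown by z in each plan dimension:
Δσ ≈ qD²/(D+z)² = 273×2.4²/(2.4+3.3)² = 48.399 kPa

Δσ_z ≈ 48.4 kPa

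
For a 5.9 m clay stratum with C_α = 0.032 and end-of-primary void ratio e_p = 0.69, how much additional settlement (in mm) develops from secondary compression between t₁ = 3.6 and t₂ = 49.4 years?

S_s ≈ 127 mm

Secondary compression: S_s = C_α·H/(1+e_p)·log₁₀(t₂/t₁)
S_s = 0.032×5.9/(1+0.69)×log₁₀(49.4/3.6)
    = 0.1117 × 1.137 = 0.1271 m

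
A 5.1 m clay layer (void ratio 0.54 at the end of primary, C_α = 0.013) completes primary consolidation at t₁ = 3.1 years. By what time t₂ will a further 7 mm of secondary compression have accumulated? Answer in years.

t₂ ≈ 4.51 years

S_s = C_α·H/(1+e_p)·log₁₀(t₂/t₁) ⇒ log₁₀(t₂/t₁) = S_s·(1+e_p)/(C_α·H).
log₁₀(t₂/t₁) = 0.007 × (1+0.54) / (0.013×5.1) = 0.1626
t₂ = t₁ × 10^0.1626 = 3.1 × 1.454 = 4.508 years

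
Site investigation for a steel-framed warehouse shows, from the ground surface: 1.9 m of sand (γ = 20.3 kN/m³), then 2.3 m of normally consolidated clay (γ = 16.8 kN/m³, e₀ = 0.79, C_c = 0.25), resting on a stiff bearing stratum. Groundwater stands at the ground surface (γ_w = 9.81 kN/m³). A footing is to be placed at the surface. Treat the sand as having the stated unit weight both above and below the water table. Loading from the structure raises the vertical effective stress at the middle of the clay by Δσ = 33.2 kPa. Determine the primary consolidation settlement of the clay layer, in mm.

S_c ≈ 109 mm

Mid-depth of clay below the ground surface: z = 1.9 + 2.3/2 = 3.05 m.
Total vertical stress at mid-clay: σ_v = 20.3×1.9 + 16.8×1.15 = 57.89 kPa.
Pore pressure: u = 9.81×(3.05 − 0) = 29.921 kPa.
Initial effective stress: σ'_0 = σ_v − u = 57.89 − 29.921 = 27.969 kPa.
Final effective stress: σ'_f = σ'_0 + Δσ = 27.969 + 33.2 = 61.169 kPa.
Normally consolidated clay, so the full stress increment lies on the virgin compression line:
S_c = C_c·H/(1+e₀)·log₁₀(σ'_f/σ'_0) = 0.25×2.3/(1+0.79)×log₁₀(61.169/27.969)
    = 0.32123 × 0.33985 = 0.1092 m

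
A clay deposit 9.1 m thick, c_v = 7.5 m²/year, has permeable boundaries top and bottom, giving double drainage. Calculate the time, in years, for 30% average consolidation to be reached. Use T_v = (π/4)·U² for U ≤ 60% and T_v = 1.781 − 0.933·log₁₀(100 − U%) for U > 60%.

Drainage path length: H_d = H/2 = 4.55 m (double drainage).
U ≤ 60%: T_v = (π/4)·U² = (π/4)×0.3² = 0.070686.
t = T_v·H_d²/c_v = 0.070686×4.55²/7.5 = 0.1951 years.

t ≈ 0.195 years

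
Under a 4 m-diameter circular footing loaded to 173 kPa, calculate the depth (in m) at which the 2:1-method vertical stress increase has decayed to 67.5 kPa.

z ≈ 2.4 m

2:1 spreading — at depth z the loaded area has grown by z in each plan dimension:
qD²/(D+z)² = Δσ_z ⇒ z = D(√(q/Δσ_z) − 1) = 4×(√(173/67.5) − 1) = 2.404 m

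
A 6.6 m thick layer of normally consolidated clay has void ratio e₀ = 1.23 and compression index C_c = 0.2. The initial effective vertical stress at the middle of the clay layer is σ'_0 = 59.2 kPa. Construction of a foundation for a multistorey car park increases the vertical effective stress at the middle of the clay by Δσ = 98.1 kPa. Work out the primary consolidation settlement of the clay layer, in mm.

Final effective stress: σ'_f = σ'_0 + Δσ = 59.2 + 98.1 = 157.3 kPa.
Normally consolidated clay, so the full stress increment lies on the virgin compression line:
S_c = C_c·H/(1+e₀)·log₁₀(σ'_f/σ'_0) = 0.2×6.6/(1+1.23)×log₁₀(157.3/59.2)
    = 0.59193 × 0.42441 = 0.2512 m

S_c ≈ 251 mm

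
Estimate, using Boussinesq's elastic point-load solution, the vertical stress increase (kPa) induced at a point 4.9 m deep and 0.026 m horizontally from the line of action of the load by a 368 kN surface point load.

Δσ_z ≈ 7.32 kPa

Boussinesq vertical stress below a point load on an elastic half-space:
Δσ_z = 3P/(2πz²) · [1 + (r/z)²]^(−5/2)
r/z = 0.026/4.9 = 0.0053061; [1+(r/z)²]^(−5/2) = 0.99993.
Δσ_z = 3×368/(2π×4.9²) × 0.99993 = 7.3181 × 0.99993 = 7.318 kPa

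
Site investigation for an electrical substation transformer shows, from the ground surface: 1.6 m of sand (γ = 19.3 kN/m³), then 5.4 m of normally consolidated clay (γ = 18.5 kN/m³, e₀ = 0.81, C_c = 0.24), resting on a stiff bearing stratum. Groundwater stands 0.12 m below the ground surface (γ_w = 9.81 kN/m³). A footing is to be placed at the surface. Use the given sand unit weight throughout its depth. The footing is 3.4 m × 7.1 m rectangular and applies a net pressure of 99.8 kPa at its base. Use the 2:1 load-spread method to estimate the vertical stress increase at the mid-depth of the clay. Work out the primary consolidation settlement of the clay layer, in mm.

Mid-depth of clay below the ground surface: z = 1.6 + 5.4/2 = 4.3 m.
Total vertical stress at mid-clay: σ_v = 19.3×1.6 + 18.5×2.7 = 80.83 kPa.
Pore pressure: u = 9.81×(4.3 − 0.12) = 41.006 kPa.
Initial effective stress: σ'_0 = σ_v − u = 80.83 − 41.006 = 39.824 kPa.
Stress increase at mid-clay by the 2:1 spreading method:
Δσ = qBL/((B+z)(L+z)) = 99.8×3.4×7.1/((3.4+4.3)(7.1+4.3)) = 27.446 kPa
Final effective stress: σ'_f = σ'_0 + Δσ = 39.824 + 27.446 = 67.27 kPa.
Normally consolidated clay, so the full stress increment lies on the virgin compression line:
S_c = C_c·H/(1+e₀)·log₁₀(σ'_f/σ'_0) = 0.24×5.4/(1+0.81)×log₁₀(67.27/39.824)
    = 0.71602 × 0.22768 = 0.163 m

S_c ≈ 163 mm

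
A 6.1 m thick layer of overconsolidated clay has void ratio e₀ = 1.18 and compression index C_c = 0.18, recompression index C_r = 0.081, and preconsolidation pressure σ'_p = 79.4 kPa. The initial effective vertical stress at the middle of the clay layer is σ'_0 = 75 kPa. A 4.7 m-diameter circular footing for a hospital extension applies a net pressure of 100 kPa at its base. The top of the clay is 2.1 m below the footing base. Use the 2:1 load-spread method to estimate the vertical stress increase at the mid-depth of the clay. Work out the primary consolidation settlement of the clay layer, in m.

Mid-depth of clay below the footing base: z = 2.1 + 6.1/2 = 5.15 m.
Stress increase at mid-clay by the 2:1 spreading method:
Δσ ≈ qD²/(D+z)² = 100×4.7²/(4.7+5.15)² = 22.768 kPa
Final effective stress: σ'_f = 75 + 22.768 = 97.768 kPa.
σ'_f = 97.768 > σ'_p = 79.4 kPa, so the stress path crosses the preconsolidation pressure — recompression up to σ'_p, then virgin compression beyond:
S_c = H/(1+e₀)·[C_r·log₁₀(σ'_p/σ'_0) + C_c·log₁₀(σ'_f/σ'_p)]
    = 6.1/2.18 × [0.081×log₁₀(79.4/75) + 0.18×log₁₀(97.768/79.4)]
    = 2.7982 × [0.0020055 + 0.016268] = 0.05113 m

S_c ≈ 0.0511 m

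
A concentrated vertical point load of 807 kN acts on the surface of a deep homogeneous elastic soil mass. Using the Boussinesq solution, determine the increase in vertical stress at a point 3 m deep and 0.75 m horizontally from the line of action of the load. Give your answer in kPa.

Boussinesq vertical stress below a point load on an elastic half-space:
Δσ_z = 3P/(2πz²) · [1 + (r/z)²]^(−5/2)
r/z = 0.75/3 = 0.25; [1+(r/z)²]^(−5/2) = 0.85936.
Δσ_z = 3×807/(2π×3²) × 0.85936 = 42.813 × 0.85936 = 36.79 kPa

Δσ_z ≈ 36.8 kPa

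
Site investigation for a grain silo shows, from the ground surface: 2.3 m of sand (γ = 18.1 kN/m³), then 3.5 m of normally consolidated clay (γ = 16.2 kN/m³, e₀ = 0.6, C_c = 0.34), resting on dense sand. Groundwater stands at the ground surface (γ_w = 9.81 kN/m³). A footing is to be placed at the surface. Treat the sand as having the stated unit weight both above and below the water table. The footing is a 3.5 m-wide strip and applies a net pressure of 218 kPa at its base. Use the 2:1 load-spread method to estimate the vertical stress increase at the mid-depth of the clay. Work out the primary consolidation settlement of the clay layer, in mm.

S_c ≈ 474 mm

Mid-depth of clay below the ground surface: z = 2.3 + 3.5/2 = 4.05 m.
Total vertical stress at mid-clay: σ_v = 18.1×2.3 + 16.2×1.75 = 69.98 kPa.
Pore pressure: u = 9.81×(4.05 − 0) = 39.73 kPa.
Initial effective stress: σ'_0 = σ_v − u = 69.98 − 39.73 = 30.25 kPa.
Stress increase at mid-clay by the 2:1 spreading method:
Δσ = qB/(B+z) = 218×3.5/(3.5+4.05) = 101.06 kPa
Final effective stress: σ'_f = σ'_0 + Δσ = 30.25 + 101.06 = 131.31 kPa.
Normally consolidated clay, so the full stress increment lies on the virgin compression line:
S_c = C_c·H/(1+e₀)·log₁₀(σ'_f/σ'_0) = 0.34×3.5/(1+0.6)×log₁₀(131.31/30.25)
    = 0.74375 × 0.63757 = 0.4742 m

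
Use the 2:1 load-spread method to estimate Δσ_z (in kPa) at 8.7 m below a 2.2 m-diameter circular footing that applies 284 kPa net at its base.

By the 2:1 method the load spreads at 1 horizontal : 2 vertical, so at depth z the loaded area has grown by z in each plan dimension:
Δσ ≈ qD²/(D+z)² = 284×2.2²/(2.2+8.7)² = 11.569 kPa

Δσ_z ≈ 11.6 kPa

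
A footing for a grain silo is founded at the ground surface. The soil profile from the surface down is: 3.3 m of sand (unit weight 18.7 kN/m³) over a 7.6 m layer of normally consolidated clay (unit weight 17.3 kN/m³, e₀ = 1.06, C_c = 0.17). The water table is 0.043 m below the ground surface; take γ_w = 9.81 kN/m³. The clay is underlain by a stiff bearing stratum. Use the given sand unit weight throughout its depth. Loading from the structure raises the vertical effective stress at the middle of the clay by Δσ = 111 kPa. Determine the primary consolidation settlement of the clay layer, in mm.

S_c ≈ 291 mm

Mid-depth of clay below the ground surface: z = 3.3 + 7.6/2 = 7.1 m.
Total vertical stress at mid-clay: σ_v = 18.7×3.3 + 17.3×3.8 = 127.45 kPa.
Pore pressure: u = 9.81×(7.1 − 0.043) = 69.229 kPa.
Initial effective stress: σ'_0 = σ_v − u = 127.45 − 69.229 = 58.221 kPa.
Final effective stress: σ'_f = σ'_0 + Δσ = 58.221 + 111 = 169.22 kPa.
Normally consolidated clay, so the full stress increment lies on the virgin compression line:
S_c = C_c·H/(1+e₀)·log₁₀(σ'_f/σ'_0) = 0.17×7.6/(1+1.06)×log₁₀(169.22/58.221)
    = 0.62718 × 0.46337 = 0.2906 m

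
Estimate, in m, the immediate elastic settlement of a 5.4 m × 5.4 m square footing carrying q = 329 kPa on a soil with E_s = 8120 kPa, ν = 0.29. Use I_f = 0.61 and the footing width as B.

S_e ≈ 0.122 m

Immediate (elastic) settlement: S_e = q·B·(1−ν²)/E_s · I_f.
S_e = 329 × 5.4 × (1 − 0.29²) / 8120 × 0.61
    = 329 × 5.4 × 0.9159 / 8120 × 0.61
    = 0.1222 m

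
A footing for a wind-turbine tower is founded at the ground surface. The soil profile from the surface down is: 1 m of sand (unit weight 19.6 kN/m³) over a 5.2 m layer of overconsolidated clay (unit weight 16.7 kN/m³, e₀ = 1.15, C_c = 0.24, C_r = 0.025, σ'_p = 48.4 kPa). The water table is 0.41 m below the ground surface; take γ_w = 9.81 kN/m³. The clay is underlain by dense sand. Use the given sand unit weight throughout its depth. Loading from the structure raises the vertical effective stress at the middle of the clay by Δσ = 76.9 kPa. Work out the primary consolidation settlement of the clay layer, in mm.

S_c ≈ 215 mm

Mid-depth of clay below the ground surface: z = 1 + 5.2/2 = 3.6 m.
Total vertical stress at mid-clay: σ_v = 19.6×1 + 16.7×2.6 = 63.02 kPa.
Pore pressure: u = 9.81×(3.6 − 0.41) = 31.294 kPa.
Initial effective stress: σ'_0 = σ_v − u = 63.02 − 31.294 = 31.726 kPa.
Final effective stress: σ'_f = 31.726 + 76.9 = 108.63 kPa.
σ'_f = 108.63 > σ'_p = 48.4 kPa, so the stress path crosses the preconsolidation pressure — recompression up to σ'_p, then virgin compression beyond:
S_c = H/(1+e₀)·[C_r·log₁₀(σ'_p/σ'_0) + C_c·log₁₀(σ'_f/σ'_p)]
    = 5.2/2.15 × [0.025×log₁₀(48.4/31.726) + 0.24×log₁₀(108.63/48.4)]
    = 2.4186 × [0.0045858 + 0.084265] = 0.2149 m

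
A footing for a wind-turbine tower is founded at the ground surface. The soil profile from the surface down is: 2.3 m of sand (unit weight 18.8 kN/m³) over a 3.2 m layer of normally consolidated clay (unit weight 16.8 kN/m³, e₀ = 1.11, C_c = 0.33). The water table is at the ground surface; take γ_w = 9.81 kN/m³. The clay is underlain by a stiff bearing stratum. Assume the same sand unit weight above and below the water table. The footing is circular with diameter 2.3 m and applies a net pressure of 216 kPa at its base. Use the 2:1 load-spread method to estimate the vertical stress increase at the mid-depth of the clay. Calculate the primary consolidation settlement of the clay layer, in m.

Mid-depth of clay below the ground surface: z = 2.3 + 3.2/2 = 3.9 m.
Total vertical stress at mid-clay: σ_v = 18.8×2.3 + 16.8×1.6 = 70.12 kPa.
Pore pressure: u = 9.81×(3.9 − 0) = 38.259 kPa.
Initial effective stress: σ'_0 = σ_v − u = 70.12 − 38.259 = 31.861 kPa.
Stress increase at mid-clay by the 2:1 spreading method:
Δσ ≈ qD²/(D+z)² = 216×2.3²/(2.3+3.9)² = 29.725 kPa
Final effective stress: σ'_f = σ'_0 + Δσ = 31.861 + 29.725 = 61.586 kPa.
Normally consolidated clay, so the full stress increment lies on the virgin compression line:
S_c = C_c·H/(1+e₀)·log₁₀(σ'_f/σ'_0) = 0.33×3.2/(1+1.11)×log₁₀(61.586/31.861)
    = 0.50047 × 0.28622 = 0.1432 m

S_c ≈ 0.143 m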